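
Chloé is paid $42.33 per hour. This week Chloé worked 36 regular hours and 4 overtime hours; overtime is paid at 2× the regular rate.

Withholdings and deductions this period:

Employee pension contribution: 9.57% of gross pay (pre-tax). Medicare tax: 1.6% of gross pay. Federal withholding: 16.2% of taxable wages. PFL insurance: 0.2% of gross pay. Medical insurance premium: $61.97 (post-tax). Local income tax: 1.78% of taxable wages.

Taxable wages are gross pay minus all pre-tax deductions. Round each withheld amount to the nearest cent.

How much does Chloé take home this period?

$1,285.95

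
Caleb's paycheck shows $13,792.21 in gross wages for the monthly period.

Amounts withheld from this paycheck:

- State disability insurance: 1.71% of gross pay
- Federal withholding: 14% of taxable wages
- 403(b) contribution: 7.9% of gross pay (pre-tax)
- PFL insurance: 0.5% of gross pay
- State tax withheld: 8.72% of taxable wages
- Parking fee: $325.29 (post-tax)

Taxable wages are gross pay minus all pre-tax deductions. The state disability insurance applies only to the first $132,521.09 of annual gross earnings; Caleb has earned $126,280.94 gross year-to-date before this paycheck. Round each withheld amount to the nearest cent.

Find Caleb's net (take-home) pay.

403(b) contribution: $13,792.21 × 0.079 = $1,089.58
Taxable wages = $13,792.21 − $1,089.58 = $12,702.63
Federal withholding: $12,702.63 × 0.14 = $1,778.37
State tax withheld: $12,702.63 × 0.0872 = $1,107.67
PFL insurance: $13,792.21 × 0.005 = $68.96
State disability insurance: only $132,521.09 − $126,280.94 = $6,240.15 of this check is subject → $6,240.15 × 0.0171 = $106.71
Parking fee: $325.29
Total deductions = $1,089.58 + $1,778.37 + $1,107.67 + $68.96 + $106.71 + $325.29 = $4,476.58
Net pay = $13,792.21 − $4,476.58 = $9,315.63

$9,315.63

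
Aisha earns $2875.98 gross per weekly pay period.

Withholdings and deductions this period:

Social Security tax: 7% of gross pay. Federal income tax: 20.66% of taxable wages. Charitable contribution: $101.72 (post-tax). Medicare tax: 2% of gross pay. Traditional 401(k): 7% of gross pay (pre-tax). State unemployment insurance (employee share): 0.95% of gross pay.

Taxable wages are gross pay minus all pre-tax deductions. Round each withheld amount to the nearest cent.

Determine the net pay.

Traditional 401(k): $2875.98 × 0.07 = $201.32
Taxable wages = $2875.98 − $201.32 = $2674.66
Federal income tax: $2674.66 × 0.2066 = $552.58
Medicare tax: $2875.98 × 0.02 = $57.52
State unemployment insurance (employee share): $2875.98 × 0.0095 = $27.32
Social Security tax: $2875.98 × 0.07 = $201.32
Charitable contribution: $101.72
Total deductions = $201.32 + $552.58 + $57.52 + $27.32 + $201.32 + $101.72 = $1141.78
Net pay = $2875.98 − $1141.78 = $1734.20

$1734.20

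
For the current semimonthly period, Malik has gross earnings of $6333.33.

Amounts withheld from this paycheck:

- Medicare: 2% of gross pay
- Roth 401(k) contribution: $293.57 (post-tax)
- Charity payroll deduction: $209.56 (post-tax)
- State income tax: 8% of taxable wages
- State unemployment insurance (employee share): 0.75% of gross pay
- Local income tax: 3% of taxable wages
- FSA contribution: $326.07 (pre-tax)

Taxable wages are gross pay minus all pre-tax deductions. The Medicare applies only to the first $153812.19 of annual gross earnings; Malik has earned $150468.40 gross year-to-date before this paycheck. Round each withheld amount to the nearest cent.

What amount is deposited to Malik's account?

$4728.95

FSA contribution: $326.07
Taxable wages = $6333.33 − $326.07 = $6007.26
Local income tax: $6007.26 × 0.03 = $180.22
State income tax: $6007.26 × 0.08 = $480.58
State unemployment insurance (employee share): $6333.33 × 0.0075 = $47.50
Medicare: only $153812.19 − $150468.40 = $3343.79 of this check is subject → $3343.79 × 0.02 = $66.88
Charity payroll deduction: $209.56
Roth 401(k) contribution: $293.57
Total deductions = $326.07 + $180.22 + $480.58 + $47.50 + $66.88 + $209.56 + $293.57 = $1604.38
Net pay = $6333.33 − $1604.38 = $4728.95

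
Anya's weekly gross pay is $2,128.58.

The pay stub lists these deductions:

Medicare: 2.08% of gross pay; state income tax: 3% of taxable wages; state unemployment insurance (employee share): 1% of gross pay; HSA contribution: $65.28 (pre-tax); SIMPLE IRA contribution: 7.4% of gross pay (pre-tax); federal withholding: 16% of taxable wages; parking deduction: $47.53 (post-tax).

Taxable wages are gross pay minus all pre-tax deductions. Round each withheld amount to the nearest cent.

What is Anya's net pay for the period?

SIMPLE IRA contribution: $2,128.58 × 0.074 = $157.51
HSA contribution: $65.28
Pre-tax total = $157.51 + $65.28 = $222.79
Taxable wages = $2,128.58 − $222.79 = $1,905.79
State income tax: $1,905.79 × 0.03 = $57.17
Federal withholding: $1,905.79 × 0.16 = $304.93
State unemployment insurance (employee share): $2,128.58 × 0.01 = $21.29
Medicare: $2,128.58 × 0.0208 = $44.27
Parking deduction: $47.53
Total deductions = $157.51 + $65.28 + $57.17 + $304.93 + $21.29 + $44.27 + $47.53 = $697.98
Net pay = $2,128.58 − $697.98 = $1,430.60

$1,430.60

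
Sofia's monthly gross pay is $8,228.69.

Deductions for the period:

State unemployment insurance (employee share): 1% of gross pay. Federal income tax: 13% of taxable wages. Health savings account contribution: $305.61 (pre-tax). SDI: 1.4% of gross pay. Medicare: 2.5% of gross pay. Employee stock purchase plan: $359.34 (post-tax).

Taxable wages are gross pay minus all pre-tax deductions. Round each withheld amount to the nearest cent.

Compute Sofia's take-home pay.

$6,130.53

Health savings account contribution: $305.61
Taxable wages = $8,228.69 − $305.61 = $7,923.08
Federal income tax: $7,923.08 × 0.13 = $1,030.00
State unemployment insurance (employee share): $8,228.69 × 0.01 = $82.29
Medicare: $8,228.69 × 0.025 = $205.72
SDI: $8,228.69 × 0.014 = $115.20
Employee stock purchase plan: $359.34
Total deductions = $305.61 + $1,030.00 + $82.29 + $205.72 + $115.20 + $359.34 = $2,098.16
Net pay = $8,228.69 − $2,098.16 = $6,130.53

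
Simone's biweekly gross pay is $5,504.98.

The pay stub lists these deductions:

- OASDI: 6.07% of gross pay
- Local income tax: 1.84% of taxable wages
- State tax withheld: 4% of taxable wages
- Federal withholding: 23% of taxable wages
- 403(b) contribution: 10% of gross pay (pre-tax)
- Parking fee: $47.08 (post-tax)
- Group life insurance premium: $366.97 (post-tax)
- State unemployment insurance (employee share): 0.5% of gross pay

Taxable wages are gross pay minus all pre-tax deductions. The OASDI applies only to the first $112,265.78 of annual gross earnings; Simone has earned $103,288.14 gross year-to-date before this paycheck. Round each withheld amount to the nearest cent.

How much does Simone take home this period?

$2,749.89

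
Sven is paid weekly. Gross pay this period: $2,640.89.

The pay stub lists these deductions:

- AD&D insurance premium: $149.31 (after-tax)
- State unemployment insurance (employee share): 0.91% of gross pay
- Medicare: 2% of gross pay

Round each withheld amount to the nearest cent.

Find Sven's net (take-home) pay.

$2,414.73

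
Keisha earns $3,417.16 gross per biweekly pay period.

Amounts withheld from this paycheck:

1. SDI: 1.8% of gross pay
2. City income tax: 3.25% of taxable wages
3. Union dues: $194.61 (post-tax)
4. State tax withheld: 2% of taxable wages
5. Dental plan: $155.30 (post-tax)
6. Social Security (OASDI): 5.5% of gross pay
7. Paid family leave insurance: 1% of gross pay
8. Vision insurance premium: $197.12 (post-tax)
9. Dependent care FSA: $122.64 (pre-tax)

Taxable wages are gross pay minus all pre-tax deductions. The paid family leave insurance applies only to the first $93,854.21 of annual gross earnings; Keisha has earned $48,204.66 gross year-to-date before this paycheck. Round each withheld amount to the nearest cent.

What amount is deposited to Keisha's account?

Dependent care FSA: $122.64
Taxable wages = $3,417.16 − $122.64 = $3,294.52
City income tax: $3,294.52 × 0.0325 = $107.07
State tax withheld: $3,294.52 × 0.02 = $65.89
Paid family leave insurance: cap not yet reached, full $3,417.16 is subject → $3,417.16 × 0.01 = $34.17
SDI: $3,417.16 × 0.018 = $61.51
Social Security (OASDI): $3,417.16 × 0.055 = $187.94
Dental plan: $155.30
Union dues: $194.61
Vision insurance premium: $197.12
Total deductions = $122.64 + $107.07 + $65.89 + $34.17 + $61.51 + $187.94 + $155.30 + $194.61 + $197.12 = $1,126.25
Net pay = $3,417.16 − $1,126.25 = $2,290.91

$2,290.91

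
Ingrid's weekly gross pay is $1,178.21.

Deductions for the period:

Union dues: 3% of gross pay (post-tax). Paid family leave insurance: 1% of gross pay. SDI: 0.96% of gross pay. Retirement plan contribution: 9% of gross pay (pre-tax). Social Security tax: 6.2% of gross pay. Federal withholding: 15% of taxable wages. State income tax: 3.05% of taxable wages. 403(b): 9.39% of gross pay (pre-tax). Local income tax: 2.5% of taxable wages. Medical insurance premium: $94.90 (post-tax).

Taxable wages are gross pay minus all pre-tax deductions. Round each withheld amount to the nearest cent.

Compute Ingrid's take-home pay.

$537.55

Retirement plan contribution: $1,178.21 × 0.09 = $106.04
403(b): $1,178.21 × 0.0939 = $110.63
Pre-tax total = $106.04 + $110.63 = $216.67
Taxable wages = $1,178.21 − $216.67 = $961.54
Federal withholding: $961.54 × 0.15 = $144.23
State income tax: $961.54 × 0.0305 = $29.33
Local income tax: $961.54 × 0.025 = $24.04
Social Security tax: $1,178.21 × 0.062 = $73.05
Paid family leave insurance: $1,178.21 × 0.01 = $11.78
SDI: $1,178.21 × 0.0096 = $11.31
Union dues: $1,178.21 × 0.03 = $35.35
Medical insurance premium: $94.90
Total deductions = $106.04 + $110.63 + $144.23 + $29.33 + $24.04 + $73.05 + $11.78 + $11.31 + $35.35 + $94.90 = $640.66
Net pay = $1,178.21 − $640.66 = $537.55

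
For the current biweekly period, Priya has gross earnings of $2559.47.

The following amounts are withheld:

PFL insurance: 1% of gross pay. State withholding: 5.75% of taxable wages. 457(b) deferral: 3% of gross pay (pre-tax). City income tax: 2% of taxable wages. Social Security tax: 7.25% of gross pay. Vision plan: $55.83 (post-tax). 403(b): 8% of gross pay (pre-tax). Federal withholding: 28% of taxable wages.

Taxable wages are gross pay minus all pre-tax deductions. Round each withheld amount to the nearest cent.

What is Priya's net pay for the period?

$1196.59

457(b) deferral: $2559.47 × 0.03 = $76.78
403(b): $2559.47 × 0.08 = $204.76
Pre-tax total = $76.78 + $204.76 = $281.54
Taxable wages = $2559.47 − $281.54 = $2277.93
City income tax: $2277.93 × 0.02 = $45.56
State withholding: $2277.93 × 0.0575 = $130.98
Federal withholding: $2277.93 × 0.28 = $637.82
PFL insurance: $2559.47 × 0.01 = $25.59
Social Security tax: $2559.47 × 0.0725 = $185.56
Vision plan: $55.83
Total deductions = $76.78 + $204.76 + $45.56 + $130.98 + $637.82 + $25.59 + $185.56 + $55.83 = $1362.88
Net pay = $2559.47 − $1362.88 = $1196.59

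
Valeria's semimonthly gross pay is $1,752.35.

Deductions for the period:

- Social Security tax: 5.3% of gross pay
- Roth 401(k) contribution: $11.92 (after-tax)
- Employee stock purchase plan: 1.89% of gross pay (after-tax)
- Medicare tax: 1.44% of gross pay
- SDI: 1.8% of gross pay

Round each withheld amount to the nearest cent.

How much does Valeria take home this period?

$1,557.67

Social Security tax: $1,752.35 × 0.053 = $92.87
Medicare tax: $1,752.35 × 0.0144 = $25.23
SDI: $1,752.35 × 0.018 = $31.54
Employee stock purchase plan: $1,752.35 × 0.0189 = $33.12
Roth 401(k) contribution: $11.92
Total deductions = $92.87 + $25.23 + $31.54 + $33.12 + $11.92 = $194.68
Net pay = $1,752.35 − $194.68 = $1,557.67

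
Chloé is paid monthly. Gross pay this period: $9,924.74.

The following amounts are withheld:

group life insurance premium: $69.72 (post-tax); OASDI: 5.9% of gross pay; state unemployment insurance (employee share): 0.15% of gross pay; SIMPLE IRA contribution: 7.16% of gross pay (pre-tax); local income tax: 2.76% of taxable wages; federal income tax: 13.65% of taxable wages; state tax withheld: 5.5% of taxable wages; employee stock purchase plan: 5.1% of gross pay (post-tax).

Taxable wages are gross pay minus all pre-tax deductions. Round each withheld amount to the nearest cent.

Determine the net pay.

$6,018.98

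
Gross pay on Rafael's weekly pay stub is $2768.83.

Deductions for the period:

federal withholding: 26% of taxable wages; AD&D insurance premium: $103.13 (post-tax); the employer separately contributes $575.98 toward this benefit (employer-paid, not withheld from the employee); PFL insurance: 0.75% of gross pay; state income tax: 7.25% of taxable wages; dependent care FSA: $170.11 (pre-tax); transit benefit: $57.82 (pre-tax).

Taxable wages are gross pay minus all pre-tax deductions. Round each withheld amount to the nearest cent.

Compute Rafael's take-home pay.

Dependent care FSA: $170.11
Transit benefit: $57.82
Pre-tax total = $170.11 + $57.82 = $227.93
Taxable wages = $2768.83 − $227.93 = $2540.90
Federal withholding: $2540.90 × 0.26 = $660.63
State income tax: $2540.90 × 0.0725 = $184.22
PFL insurance: $2768.83 × 0.0075 = $20.77
AD&D insurance premium: $103.13
(Employer's $575.98 toward AD&D insurance premium is not withheld from the employee.)
Total deductions = $170.11 + $57.82 + $660.63 + $184.22 + $20.77 + $103.13 = $1196.68
Net pay = $2768.83 − $1196.68 = $1572.15

$1572.15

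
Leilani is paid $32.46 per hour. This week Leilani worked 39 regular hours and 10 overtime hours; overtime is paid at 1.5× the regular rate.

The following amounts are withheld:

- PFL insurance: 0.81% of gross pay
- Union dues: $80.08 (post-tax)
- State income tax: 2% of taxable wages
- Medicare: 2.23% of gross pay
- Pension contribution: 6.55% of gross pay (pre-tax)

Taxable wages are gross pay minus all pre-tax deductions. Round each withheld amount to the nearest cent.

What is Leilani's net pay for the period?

Regular pay: 39 × $32.46 = $1,265.94
Overtime pay: 10 × $32.46 × 1.5 = $486.90
Gross pay = $1,265.94 + $486.90 = $1,752.84
Pension contribution: $1,752.84 × 0.0655 = $114.81
Taxable wages = $1,752.84 − $114.81 = $1,638.03
State income tax: $1,638.03 × 0.02 = $32.76
Medicare: $1,752.84 × 0.0223 = $39.09
PFL insurance: $1,752.84 × 0.0081 = $14.20
Union dues: $80.08
Total deductions = $114.81 + $32.76 + $39.09 + $14.20 + $80.08 = $280.94
Net pay = $1,752.84 − $280.94 = $1,471.90

$1,471.90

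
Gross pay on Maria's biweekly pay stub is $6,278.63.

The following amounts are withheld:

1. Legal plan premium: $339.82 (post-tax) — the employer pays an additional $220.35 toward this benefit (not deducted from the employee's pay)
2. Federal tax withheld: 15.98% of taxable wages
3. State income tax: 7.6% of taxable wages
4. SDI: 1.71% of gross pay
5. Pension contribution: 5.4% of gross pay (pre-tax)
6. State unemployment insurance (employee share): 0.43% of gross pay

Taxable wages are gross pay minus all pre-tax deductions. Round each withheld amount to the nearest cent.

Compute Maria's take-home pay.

Pension contribution: $6,278.63 × 0.054 = $339.05
Taxable wages = $6,278.63 − $339.05 = $5,939.58
Federal tax withheld: $5,939.58 × 0.1598 = $949.14
State income tax: $5,939.58 × 0.076 = $451.41
SDI: $6,278.63 × 0.0171 = $107.36
State unemployment insurance (employee share): $6,278.63 × 0.0043 = $27.00
Legal plan premium: $339.82
(Employer's $220.35 toward legal plan premium is not withheld from the employee.)
Total deductions = $339.05 + $949.14 + $451.41 + $107.36 + $27.00 + $339.82 = $2,213.78
Net pay = $6,278.63 − $2,213.78 = $4,064.85

$4,064.85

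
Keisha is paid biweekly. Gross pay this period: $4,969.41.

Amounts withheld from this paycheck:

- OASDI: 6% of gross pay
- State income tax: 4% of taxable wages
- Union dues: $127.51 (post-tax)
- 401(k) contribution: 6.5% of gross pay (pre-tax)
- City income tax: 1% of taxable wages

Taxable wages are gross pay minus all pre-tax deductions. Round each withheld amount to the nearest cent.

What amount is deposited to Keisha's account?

401(k) contribution: $4,969.41 × 0.065 = $323.01
Taxable wages = $4,969.41 − $323.01 = $4,646.40
City income tax: $4,646.40 × 0.01 = $46.46
State income tax: $4,646.40 × 0.04 = $185.86
OASDI: $4,969.41 × 0.06 = $298.16
Union dues: $127.51
Total deductions = $323.01 + $46.46 + $185.86 + $298.16 + $127.51 = $981.00
Net pay = $4,969.41 − $981.00 = $3,988.41

$3,988.41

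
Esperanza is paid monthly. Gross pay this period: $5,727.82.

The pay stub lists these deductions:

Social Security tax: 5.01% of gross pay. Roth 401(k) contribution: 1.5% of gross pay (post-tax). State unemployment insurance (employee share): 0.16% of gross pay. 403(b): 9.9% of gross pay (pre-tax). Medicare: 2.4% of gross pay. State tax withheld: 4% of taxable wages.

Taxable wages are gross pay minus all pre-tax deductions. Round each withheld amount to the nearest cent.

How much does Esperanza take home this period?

$4,434.83

403(b): $5,727.82 × 0.099 = $567.05
Taxable wages = $5,727.82 − $567.05 = $5,160.77
State tax withheld: $5,160.77 × 0.04 = $206.43
Medicare: $5,727.82 × 0.024 = $137.47
Social Security tax: $5,727.82 × 0.0501 = $286.96
State unemployment insurance (employee share): $5,727.82 × 0.0016 = $9.16
Roth 401(k) contribution: $5,727.82 × 0.015 = $85.92
Total deductions = $567.05 + $206.43 + $137.47 + $286.96 + $9.16 + $85.92 = $1,292.99
Net pay = $5,727.82 − $1,292.99 = $4,434.83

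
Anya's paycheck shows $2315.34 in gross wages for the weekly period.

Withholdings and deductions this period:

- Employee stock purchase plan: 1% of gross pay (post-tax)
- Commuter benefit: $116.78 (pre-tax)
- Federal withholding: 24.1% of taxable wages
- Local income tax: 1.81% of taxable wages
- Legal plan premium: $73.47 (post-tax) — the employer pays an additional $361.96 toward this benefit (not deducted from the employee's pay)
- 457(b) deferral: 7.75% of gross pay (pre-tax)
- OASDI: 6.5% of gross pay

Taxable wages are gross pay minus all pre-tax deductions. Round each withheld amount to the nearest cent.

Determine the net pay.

Commuter benefit: $116.78
457(b) deferral: $2315.34 × 0.0775 = $179.44
Pre-tax total = $116.78 + $179.44 = $296.22
Taxable wages = $2315.34 − $296.22 = $2019.12
Federal withholding: $2019.12 × 0.241 = $486.61
Local income tax: $2019.12 × 0.0181 = $36.55
OASDI: $2315.34 × 0.065 = $150.50
Employee stock purchase plan: $2315.34 × 0.01 = $23.15
Legal plan premium: $73.47
(Employer's $361.96 toward legal plan premium is not withheld from the employee.)
Total deductions = $116.78 + $179.44 + $486.61 + $36.55 + $150.50 + $23.15 + $73.47 = $1066.50
Net pay = $2315.34 − $1066.50 = $1248.84

$1248.84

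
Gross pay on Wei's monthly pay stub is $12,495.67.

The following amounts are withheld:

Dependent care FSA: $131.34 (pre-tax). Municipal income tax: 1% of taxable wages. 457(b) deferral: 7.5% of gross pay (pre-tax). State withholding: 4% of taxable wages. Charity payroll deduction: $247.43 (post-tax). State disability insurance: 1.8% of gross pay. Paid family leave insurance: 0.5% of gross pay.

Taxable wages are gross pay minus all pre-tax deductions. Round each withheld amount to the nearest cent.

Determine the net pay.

$10,320.96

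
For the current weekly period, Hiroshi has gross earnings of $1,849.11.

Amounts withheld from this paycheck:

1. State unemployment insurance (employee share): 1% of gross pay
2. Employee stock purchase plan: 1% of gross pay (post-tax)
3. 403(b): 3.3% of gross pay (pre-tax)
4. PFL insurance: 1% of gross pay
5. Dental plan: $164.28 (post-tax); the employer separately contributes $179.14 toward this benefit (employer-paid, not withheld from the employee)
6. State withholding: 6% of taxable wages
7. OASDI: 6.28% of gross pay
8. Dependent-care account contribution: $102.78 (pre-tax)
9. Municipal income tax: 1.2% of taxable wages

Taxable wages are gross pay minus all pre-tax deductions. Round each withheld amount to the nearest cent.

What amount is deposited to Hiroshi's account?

$1,228.10

Dependent-care account contribution: $102.78
403(b): $1,849.11 × 0.033 = $61.02
Pre-tax total = $102.78 + $61.02 = $163.80
Taxable wages = $1,849.11 − $163.80 = $1,685.31
Municipal income tax: $1,685.31 × 0.012 = $20.22
State withholding: $1,685.31 × 0.06 = $101.12
PFL insurance: $1,849.11 × 0.01 = $18.49
OASDI: $1,849.11 × 0.0628 = $116.12
State unemployment insurance (employee share): $1,849.11 × 0.01 = $18.49
Employee stock purchase plan: $1,849.11 × 0.01 = $18.49
Dental plan: $164.28
(Employer's $179.14 toward dental plan is not withheld from the employee.)
Total deductions = $102.78 + $61.02 + $20.22 + $101.12 + $18.49 + $116.12 + $18.49 + $18.49 + $164.28 = $621.01
Net pay = $1,849.11 − $621.01 = $1,228.10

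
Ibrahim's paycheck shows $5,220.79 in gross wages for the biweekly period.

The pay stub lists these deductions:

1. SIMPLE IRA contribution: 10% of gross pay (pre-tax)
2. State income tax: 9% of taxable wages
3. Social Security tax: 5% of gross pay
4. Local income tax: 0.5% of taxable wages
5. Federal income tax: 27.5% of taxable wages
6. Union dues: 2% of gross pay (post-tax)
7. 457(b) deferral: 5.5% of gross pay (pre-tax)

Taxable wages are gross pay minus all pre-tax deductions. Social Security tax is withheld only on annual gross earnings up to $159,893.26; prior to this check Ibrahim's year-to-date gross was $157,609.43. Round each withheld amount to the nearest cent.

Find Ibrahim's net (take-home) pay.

$2,560.68

SIMPLE IRA contribution: $5,220.79 × 0.1 = $522.08
457(b) deferral: $5,220.79 × 0.055 = $287.14
Pre-tax total = $522.08 + $287.14 = $809.22
Taxable wages = $5,220.79 − $809.22 = $4,411.57
State income tax: $4,411.57 × 0.09 = $397.04
Federal income tax: $4,411.57 × 0.275 = $1,213.18
Local income tax: $4,411.57 × 0.005 = $22.06
Social Security tax: only $159,893.26 − $157,609.43 = $2,283.83 of this check is subject → $2,283.83 × 0.05 = $114.19
Union dues: $5,220.79 × 0.02 = $104.42
Total deductions = $522.08 + $287.14 + $397.04 + $1,213.18 + $22.06 + $114.19 + $104.42 = $2,660.11
Net pay = $5,220.79 − $2,660.11 = $2,560.68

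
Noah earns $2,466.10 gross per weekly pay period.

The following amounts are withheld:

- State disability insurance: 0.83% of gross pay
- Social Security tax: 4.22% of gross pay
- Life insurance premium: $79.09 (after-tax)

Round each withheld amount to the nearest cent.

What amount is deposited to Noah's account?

Social Security tax: $2,466.10 × 0.0422 = $104.07
State disability insurance: $2,466.10 × 0.0083 = $20.47
Life insurance premium: $79.09
Total deductions = $104.07 + $20.47 + $79.09 = $203.63
Net pay = $2,466.10 − $203.63 = $2,262.47

$2,262.47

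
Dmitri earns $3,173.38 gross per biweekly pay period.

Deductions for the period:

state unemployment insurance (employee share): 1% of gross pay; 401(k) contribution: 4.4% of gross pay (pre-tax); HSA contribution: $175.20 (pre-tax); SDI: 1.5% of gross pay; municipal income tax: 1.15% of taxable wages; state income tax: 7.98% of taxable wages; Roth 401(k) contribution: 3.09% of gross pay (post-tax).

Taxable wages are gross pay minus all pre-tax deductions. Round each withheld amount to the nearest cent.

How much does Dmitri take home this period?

$2,420.18

HSA contribution: $175.20
401(k) contribution: $3,173.38 × 0.044 = $139.63
Pre-tax total = $175.20 + $139.63 = $314.83
Taxable wages = $3,173.38 − $314.83 = $2,858.55
State income tax: $2,858.55 × 0.0798 = $228.11
Municipal income tax: $2,858.55 × 0.0115 = $32.87
State unemployment insurance (employee share): $3,173.38 × 0.01 = $31.73
SDI: $3,173.38 × 0.015 = $47.60
Roth 401(k) contribution: $3,173.38 × 0.0309 = $98.06
Total deductions = $175.20 + $139.63 + $228.11 + $32.87 + $31.73 + $47.60 + $98.06 = $753.20
Net pay = $3,173.38 − $753.20 = $2,420.18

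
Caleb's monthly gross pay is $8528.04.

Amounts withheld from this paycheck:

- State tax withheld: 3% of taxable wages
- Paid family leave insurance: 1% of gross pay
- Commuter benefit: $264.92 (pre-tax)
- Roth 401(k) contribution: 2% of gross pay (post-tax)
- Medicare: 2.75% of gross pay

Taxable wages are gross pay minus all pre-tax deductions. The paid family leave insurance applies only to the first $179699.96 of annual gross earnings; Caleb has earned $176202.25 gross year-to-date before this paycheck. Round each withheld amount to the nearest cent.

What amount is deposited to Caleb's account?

$7575.17

Commuter benefit: $264.92
Taxable wages = $8528.04 − $264.92 = $8263.12
State tax withheld: $8263.12 × 0.03 = $247.89
Medicare: $8528.04 × 0.0275 = $234.52
Paid family leave insurance: only $179699.96 − $176202.25 = $3497.71 of this check is subject → $3497.71 × 0.01 = $34.98
Roth 401(k) contribution: $8528.04 × 0.02 = $170.56
Total deductions = $264.92 + $247.89 + $234.52 + $34.98 + $170.56 = $952.87
Net pay = $8528.04 − $952.87 = $7575.17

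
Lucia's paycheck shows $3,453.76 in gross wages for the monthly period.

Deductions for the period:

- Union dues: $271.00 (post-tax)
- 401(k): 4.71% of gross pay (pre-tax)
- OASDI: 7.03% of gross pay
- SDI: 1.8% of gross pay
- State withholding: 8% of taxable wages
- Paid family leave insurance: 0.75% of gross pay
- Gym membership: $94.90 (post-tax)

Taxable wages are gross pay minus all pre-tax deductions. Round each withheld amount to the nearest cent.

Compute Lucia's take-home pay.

$2,331.03

401(k): $3,453.76 × 0.0471 = $162.67
Taxable wages = $3,453.76 − $162.67 = $3,291.09
State withholding: $3,291.09 × 0.08 = $263.29
SDI: $3,453.76 × 0.018 = $62.17
OASDI: $3,453.76 × 0.0703 = $242.80
Paid family leave insurance: $3,453.76 × 0.0075 = $25.90
Union dues: $271.00
Gym membership: $94.90
Total deductions = $162.67 + $263.29 + $62.17 + $242.80 + $25.90 + $271.00 + $94.90 = $1,122.73
Net pay = $3,453.76 − $1,122.73 = $2,331.03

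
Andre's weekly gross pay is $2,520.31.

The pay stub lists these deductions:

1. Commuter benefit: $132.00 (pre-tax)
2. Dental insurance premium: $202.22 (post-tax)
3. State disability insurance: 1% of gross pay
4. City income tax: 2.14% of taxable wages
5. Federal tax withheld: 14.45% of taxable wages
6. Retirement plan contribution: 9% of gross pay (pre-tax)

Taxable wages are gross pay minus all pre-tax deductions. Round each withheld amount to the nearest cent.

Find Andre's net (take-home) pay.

Commuter benefit: $132.00
Retirement plan contribution: $2,520.31 × 0.09 = $226.83
Pre-tax total = $132.00 + $226.83 = $358.83
Taxable wages = $2,520.31 − $358.83 = $2,161.48
City income tax: $2,161.48 × 0.0214 = $46.26
Federal tax withheld: $2,161.48 × 0.1445 = $312.33
State disability insurance: $2,520.31 × 0.01 = $25.20
Dental insurance premium: $202.22
Total deductions = $132.00 + $226.83 + $46.26 + $312.33 + $25.20 + $202.22 = $944.84
Net pay = $2,520.31 − $944.84 = $1,575.47

$1,575.47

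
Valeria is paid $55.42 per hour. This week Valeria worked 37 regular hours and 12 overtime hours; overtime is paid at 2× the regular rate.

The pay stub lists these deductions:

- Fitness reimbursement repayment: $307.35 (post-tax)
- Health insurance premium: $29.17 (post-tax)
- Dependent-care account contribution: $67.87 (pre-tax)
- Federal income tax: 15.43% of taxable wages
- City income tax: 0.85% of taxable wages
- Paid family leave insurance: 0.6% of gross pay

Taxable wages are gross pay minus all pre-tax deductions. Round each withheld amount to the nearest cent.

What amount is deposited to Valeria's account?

$2,416.63

Regular pay: 37 × $55.42 = $2,050.54
Overtime pay: 12 × $55.42 × 2 = $1,330.08
Gross pay = $2,050.54 + $1,330.08 = $3,380.62
Dependent-care account contribution: $67.87
Taxable wages = $3,380.62 − $67.87 = $3,312.75
Federal income tax: $3,312.75 × 0.1543 = $511.16
City income tax: $3,312.75 × 0.0085 = $28.16
Paid family leave insurance: $3,380.62 × 0.006 = $20.28
Fitness reimbursement repayment: $307.35
Health insurance premium: $29.17
Total deductions = $67.87 + $511.16 + $28.16 + $20.28 + $307.35 + $29.17 = $963.99
Net pay = $3,380.62 − $963.99 = $2,416.63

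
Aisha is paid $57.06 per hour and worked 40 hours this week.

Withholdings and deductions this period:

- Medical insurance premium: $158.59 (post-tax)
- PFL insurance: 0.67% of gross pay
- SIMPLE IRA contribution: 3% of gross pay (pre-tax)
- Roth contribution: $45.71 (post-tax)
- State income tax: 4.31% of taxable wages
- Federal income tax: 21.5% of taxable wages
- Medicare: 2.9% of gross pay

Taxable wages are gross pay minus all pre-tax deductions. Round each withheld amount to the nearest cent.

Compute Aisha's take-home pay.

Gross pay: 40 × $57.06 = $2,282.40
SIMPLE IRA contribution: $2,282.40 × 0.03 = $68.47
Taxable wages = $2,282.40 − $68.47 = $2,213.93
State income tax: $2,213.93 × 0.0431 = $95.42
Federal income tax: $2,213.93 × 0.215 = $475.99
Medicare: $2,282.40 × 0.029 = $66.19
PFL insurance: $2,282.40 × 0.0067 = $15.29
Roth contribution: $45.71
Medical insurance premium: $158.59
Total deductions = $68.47 + $95.42 + $475.99 + $66.19 + $15.29 + $45.71 + $158.59 = $925.66
Net pay = $2,282.40 − $925.66 = $1,356.74

$1,356.74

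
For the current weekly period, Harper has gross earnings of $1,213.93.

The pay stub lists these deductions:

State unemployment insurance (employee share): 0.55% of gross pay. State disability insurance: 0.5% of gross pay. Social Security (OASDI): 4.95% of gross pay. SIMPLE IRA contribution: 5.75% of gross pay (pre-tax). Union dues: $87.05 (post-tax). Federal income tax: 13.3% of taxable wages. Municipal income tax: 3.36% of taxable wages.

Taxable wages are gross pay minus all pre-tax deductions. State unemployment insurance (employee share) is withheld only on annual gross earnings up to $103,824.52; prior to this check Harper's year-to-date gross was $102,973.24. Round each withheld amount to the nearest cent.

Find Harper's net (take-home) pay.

$795.63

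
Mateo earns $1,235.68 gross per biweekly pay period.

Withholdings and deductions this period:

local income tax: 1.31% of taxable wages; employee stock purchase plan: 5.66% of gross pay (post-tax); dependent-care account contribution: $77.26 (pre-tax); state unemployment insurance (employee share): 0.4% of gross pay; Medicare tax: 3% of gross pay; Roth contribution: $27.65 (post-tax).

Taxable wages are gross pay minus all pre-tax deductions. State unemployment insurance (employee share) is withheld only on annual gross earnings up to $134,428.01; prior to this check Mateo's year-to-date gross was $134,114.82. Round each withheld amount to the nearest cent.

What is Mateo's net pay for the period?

$1,007.33

Dependent-care account contribution: $77.26
Taxable wages = $1,235.68 − $77.26 = $1,158.42
Local income tax: $1,158.42 × 0.0131 = $15.18
State unemployment insurance (employee share): only $134,428.01 − $134,114.82 = $313.19 of this check is subject → $313.19 × 0.004 = $1.25
Medicare tax: $1,235.68 × 0.03 = $37.07
Employee stock purchase plan: $1,235.68 × 0.0566 = $69.94
Roth contribution: $27.65
Total deductions = $77.26 + $15.18 + $1.25 + $37.07 + $69.94 + $27.65 = $228.35
Net pay = $1,235.68 − $228.35 = $1,007.33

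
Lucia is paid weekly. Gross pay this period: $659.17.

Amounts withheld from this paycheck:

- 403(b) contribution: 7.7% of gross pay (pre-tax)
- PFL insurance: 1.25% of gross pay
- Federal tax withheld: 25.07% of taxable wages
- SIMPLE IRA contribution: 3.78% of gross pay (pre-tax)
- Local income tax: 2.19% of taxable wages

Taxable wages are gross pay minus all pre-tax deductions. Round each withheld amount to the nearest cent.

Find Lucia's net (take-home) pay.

403(b) contribution: $659.17 × 0.077 = $50.76
SIMPLE IRA contribution: $659.17 × 0.0378 = $24.92
Pre-tax total = $50.76 + $24.92 = $75.68
Taxable wages = $659.17 − $75.68 = $583.49
Local income tax: $583.49 × 0.0219 = $12.78
Federal tax withheld: $583.49 × 0.2507 = $146.28
PFL insurance: $659.17 × 0.0125 = $8.24
Total deductions = $50.76 + $24.92 + $12.78 + $146.28 + $8.24 = $242.98
Net pay = $659.17 − $242.98 = $416.19

$416.19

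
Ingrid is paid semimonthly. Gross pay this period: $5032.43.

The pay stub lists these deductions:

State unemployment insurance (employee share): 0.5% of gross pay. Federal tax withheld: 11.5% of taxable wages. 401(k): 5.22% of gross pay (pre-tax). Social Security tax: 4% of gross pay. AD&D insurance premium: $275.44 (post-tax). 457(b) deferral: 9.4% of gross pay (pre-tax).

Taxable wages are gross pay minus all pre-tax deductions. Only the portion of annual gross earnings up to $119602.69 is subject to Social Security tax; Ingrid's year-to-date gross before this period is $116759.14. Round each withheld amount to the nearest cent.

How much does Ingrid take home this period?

401(k): $5032.43 × 0.0522 = $262.69
457(b) deferral: $5032.43 × 0.094 = $473.05
Pre-tax total = $262.69 + $473.05 = $735.74
Taxable wages = $5032.43 − $735.74 = $4296.69
Federal tax withheld: $4296.69 × 0.115 = $494.12
Social Security tax: only $119602.69 − $116759.14 = $2843.55 of this check is subject → $2843.55 × 0.04 = $113.74
State unemployment insurance (employee share): $5032.43 × 0.005 = $25.16
AD&D insurance premium: $275.44
Total deductions = $262.69 + $473.05 + $494.12 + $113.74 + $25.16 + $275.44 = $1644.20
Net pay = $5032.43 − $1644.20 = $3388.23

$3388.23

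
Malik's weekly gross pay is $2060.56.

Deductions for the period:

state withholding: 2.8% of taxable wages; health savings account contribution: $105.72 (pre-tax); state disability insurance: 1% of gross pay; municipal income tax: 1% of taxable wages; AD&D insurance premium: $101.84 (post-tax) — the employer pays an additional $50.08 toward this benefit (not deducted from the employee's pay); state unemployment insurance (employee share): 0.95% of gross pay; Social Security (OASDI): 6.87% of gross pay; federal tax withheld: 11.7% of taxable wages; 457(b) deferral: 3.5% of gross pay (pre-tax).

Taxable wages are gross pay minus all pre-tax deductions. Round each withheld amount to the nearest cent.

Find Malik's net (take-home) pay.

457(b) deferral: $2060.56 × 0.035 = $72.12
Health savings account contribution: $105.72
Pre-tax total = $72.12 + $105.72 = $177.84
Taxable wages = $2060.56 − $177.84 = $1882.72
Federal tax withheld: $1882.72 × 0.117 = $220.28
Municipal income tax: $1882.72 × 0.01 = $18.83
State withholding: $1882.72 × 0.028 = $52.72
State unemployment insurance (employee share): $2060.56 × 0.0095 = $19.58
State disability insurance: $2060.56 × 0.01 = $20.61
Social Security (OASDI): $2060.56 × 0.0687 = $141.56
AD&D insurance premium: $101.84
(Employer's $50.08 toward AD&D insurance premium is not withheld from the employee.)
Total deductions = $72.12 + $105.72 + $220.28 + $18.83 + $52.72 + $19.58 + $20.61 + $141.56 + $101.84 = $753.26
Net pay = $2060.56 − $753.26 = $1307.30

$1307.30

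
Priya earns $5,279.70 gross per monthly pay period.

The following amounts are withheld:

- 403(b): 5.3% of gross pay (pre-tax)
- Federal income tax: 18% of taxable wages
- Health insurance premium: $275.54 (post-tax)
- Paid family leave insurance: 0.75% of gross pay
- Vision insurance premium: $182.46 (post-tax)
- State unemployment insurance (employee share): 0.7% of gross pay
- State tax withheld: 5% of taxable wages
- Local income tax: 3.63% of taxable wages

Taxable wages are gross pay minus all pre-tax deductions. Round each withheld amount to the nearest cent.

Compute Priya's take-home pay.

403(b): $5,279.70 × 0.053 = $279.82
Taxable wages = $5,279.70 − $279.82 = $4,999.88
Federal income tax: $4,999.88 × 0.18 = $899.98
State tax withheld: $4,999.88 × 0.05 = $249.99
Local income tax: $4,999.88 × 0.0363 = $181.50
State unemployment insurance (employee share): $5,279.70 × 0.007 = $36.96
Paid family leave insurance: $5,279.70 × 0.0075 = $39.60
Vision insurance premium: $182.46
Health insurance premium: $275.54
Total deductions = $279.82 + $899.98 + $249.99 + $181.50 + $36.96 + $39.60 + $182.46 + $275.54 = $2,145.85
Net pay = $5,279.70 − $2,145.85 = $3,133.85

$3,133.85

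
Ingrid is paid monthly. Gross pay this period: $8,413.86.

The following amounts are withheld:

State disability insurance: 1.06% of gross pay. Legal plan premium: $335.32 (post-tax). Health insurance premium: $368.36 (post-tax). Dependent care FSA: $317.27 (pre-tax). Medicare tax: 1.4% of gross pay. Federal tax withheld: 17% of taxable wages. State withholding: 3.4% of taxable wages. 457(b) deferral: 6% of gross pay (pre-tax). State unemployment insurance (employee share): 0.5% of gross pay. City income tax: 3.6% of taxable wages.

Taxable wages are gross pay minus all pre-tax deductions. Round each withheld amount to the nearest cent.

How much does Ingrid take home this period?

$4,817.01

457(b) deferral: $8,413.86 × 0.06 = $504.83
Dependent care FSA: $317.27
Pre-tax total = $504.83 + $317.27 = $822.10
Taxable wages = $8,413.86 − $822.10 = $7,591.76
State withholding: $7,591.76 × 0.034 = $258.12
Federal tax withheld: $7,591.76 × 0.17 = $1,290.60
City income tax: $7,591.76 × 0.036 = $273.30
State unemployment insurance (employee share): $8,413.86 × 0.005 = $42.07
State disability insurance: $8,413.86 × 0.0106 = $89.19
Medicare tax: $8,413.86 × 0.014 = $117.79
Legal plan premium: $335.32
Health insurance premium: $368.36
Total deductions = $504.83 + $317.27 + $258.12 + $1,290.60 + $273.30 + $42.07 + $89.19 + $117.79 + $335.32 + $368.36 = $3,596.85
Net pay = $8,413.86 − $3,596.85 = $4,817.01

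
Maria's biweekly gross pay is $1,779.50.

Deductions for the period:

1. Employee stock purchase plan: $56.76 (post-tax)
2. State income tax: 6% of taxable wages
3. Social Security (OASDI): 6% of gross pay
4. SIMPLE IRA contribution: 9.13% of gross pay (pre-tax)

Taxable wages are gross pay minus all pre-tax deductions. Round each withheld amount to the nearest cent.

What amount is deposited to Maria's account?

SIMPLE IRA contribution: $1,779.50 × 0.0913 = $162.47
Taxable wages = $1,779.50 − $162.47 = $1,617.03
State income tax: $1,617.03 × 0.06 = $97.02
Social Security (OASDI): $1,779.50 × 0.06 = $106.77
Employee stock purchase plan: $56.76
Total deductions = $162.47 + $97.02 + $106.77 + $56.76 = $423.02
Net pay = $1,779.50 − $423.02 = $1,356.48

$1,356.48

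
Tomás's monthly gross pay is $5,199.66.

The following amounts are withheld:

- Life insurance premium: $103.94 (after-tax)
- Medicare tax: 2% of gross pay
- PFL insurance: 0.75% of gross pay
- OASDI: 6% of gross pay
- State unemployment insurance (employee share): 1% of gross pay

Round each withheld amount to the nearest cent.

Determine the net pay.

State unemployment insurance (employee share): $5,199.66 × 0.01 = $52.00
OASDI: $5,199.66 × 0.06 = $311.98
Medicare tax: $5,199.66 × 0.02 = $103.99
PFL insurance: $5,199.66 × 0.0075 = $39.00
Life insurance premium: $103.94
Total deductions = $52.00 + $311.98 + $103.99 + $39.00 + $103.94 = $610.91
Net pay = $5,199.66 − $610.91 = $4,588.75

$4,588.75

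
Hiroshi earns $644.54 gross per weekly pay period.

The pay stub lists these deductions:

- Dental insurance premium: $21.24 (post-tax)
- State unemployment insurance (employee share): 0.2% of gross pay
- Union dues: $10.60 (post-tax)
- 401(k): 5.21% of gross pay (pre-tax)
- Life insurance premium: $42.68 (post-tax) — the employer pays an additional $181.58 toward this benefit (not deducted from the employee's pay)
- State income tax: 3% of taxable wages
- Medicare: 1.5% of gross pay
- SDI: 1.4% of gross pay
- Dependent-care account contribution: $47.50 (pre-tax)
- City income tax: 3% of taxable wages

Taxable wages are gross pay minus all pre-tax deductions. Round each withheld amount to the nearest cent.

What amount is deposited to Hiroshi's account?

$435.16

401(k): $644.54 × 0.0521 = $33.58
Dependent-care account contribution: $47.50
Pre-tax total = $33.58 + $47.50 = $81.08
Taxable wages = $644.54 − $81.08 = $563.46
State income tax: $563.46 × 0.03 = $16.90
City income tax: $563.46 × 0.03 = $16.90
State unemployment insurance (employee share): $644.54 × 0.002 = $1.29
SDI: $644.54 × 0.014 = $9.02
Medicare: $644.54 × 0.015 = $9.67
Life insurance premium: $42.68
Union dues: $10.60
Dental insurance premium: $21.24
(Employer's $181.58 toward life insurance premium is not withheld from the employee.)
Total deductions = $33.58 + $47.50 + $16.90 + $16.90 + $1.29 + $9.02 + $9.67 + $42.68 + $10.60 + $21.24 = $209.38
Net pay = $644.54 − $209.38 = $435.16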